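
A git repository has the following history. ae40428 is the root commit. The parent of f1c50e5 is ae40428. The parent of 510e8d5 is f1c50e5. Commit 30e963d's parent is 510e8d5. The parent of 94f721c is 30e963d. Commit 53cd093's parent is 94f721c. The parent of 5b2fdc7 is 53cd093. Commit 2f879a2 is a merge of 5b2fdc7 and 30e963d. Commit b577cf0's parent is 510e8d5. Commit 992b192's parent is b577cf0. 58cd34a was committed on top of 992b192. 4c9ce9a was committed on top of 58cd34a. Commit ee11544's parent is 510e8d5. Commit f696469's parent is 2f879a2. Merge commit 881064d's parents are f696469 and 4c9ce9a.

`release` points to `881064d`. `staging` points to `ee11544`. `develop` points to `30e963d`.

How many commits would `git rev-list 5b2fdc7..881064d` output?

7

Reachable from 881064d: {2f879a2, 30e963d, 4c9ce9a, 510e8d5, 53cd093, 58cd34a, 5b2fdc7, 881064d, 94f721c, 992b192, ae40428, b577cf0, f1c50e5, f696469}.
Reachable from 5b2fdc7: {30e963d, 510e8d5, 53cd093, 5b2fdc7, 94f721c, ae40428, f1c50e5}.
In 881064d's history but not 5b2fdc7's: {2f879a2, 4c9ce9a, 58cd34a, 881064d, 992b192, b577cf0, f696469} — 7 commits.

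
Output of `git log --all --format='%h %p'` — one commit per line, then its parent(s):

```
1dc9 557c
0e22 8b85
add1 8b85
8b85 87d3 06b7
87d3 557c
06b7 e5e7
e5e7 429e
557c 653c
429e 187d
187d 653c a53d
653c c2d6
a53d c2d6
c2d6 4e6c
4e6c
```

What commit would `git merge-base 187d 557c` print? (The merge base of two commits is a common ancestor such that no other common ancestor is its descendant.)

653c

Ancestors of 187d: {187d, 4e6c, 653c, a53d, c2d6}.
Ancestors of 557c: {4e6c, 557c, 653c, c2d6}.
Common ancestors: {4e6c, 653c, c2d6}.
Among these, 653c is not an ancestor of any other common ancestor — it is the merge base.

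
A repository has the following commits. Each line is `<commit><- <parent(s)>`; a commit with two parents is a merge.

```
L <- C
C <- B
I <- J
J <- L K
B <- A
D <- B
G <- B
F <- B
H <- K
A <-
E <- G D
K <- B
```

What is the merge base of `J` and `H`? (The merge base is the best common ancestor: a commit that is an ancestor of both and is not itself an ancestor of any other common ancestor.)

K

Ancestors of J: {A, B, C, J, K, L}.
Ancestors of H: {A, B, H, K}.
Common ancestors: {A, B, K}.
Among these, K is not an ancestor of any other common ancestor — it is the merge base.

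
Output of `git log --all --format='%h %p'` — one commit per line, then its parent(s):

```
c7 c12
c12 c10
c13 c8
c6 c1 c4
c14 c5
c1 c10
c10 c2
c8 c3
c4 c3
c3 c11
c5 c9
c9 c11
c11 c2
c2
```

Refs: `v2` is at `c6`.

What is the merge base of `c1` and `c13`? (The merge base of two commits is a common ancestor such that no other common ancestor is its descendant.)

Ancestors of c1: {c1, c10, c2}.
Ancestors of c13: {c11, c13, c2, c3, c8}.
Common ancestors: {c2}.
The only common ancestor is c2, so it is the merge base.

c2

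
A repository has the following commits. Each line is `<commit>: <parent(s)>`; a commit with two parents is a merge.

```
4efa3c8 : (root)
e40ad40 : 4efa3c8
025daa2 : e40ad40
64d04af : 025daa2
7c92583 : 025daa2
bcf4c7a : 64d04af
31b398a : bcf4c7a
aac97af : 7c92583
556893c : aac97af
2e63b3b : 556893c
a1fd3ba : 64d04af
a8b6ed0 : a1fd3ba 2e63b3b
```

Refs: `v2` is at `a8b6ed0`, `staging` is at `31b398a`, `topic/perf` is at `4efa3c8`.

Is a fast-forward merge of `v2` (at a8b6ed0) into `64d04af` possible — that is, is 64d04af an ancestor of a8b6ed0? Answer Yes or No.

Yes

A fast-forward from 64d04af to a8b6ed0 is possible iff 64d04af is an ancestor of a8b6ed0.
Ancestors of a8b6ed0: {025daa2, 2e63b3b, 4efa3c8, 556893c, 64d04af, 7c92583, a1fd3ba, a8b6ed0, aac97af, e40ad40}.
64d04af is among them, so fast-forward is possible.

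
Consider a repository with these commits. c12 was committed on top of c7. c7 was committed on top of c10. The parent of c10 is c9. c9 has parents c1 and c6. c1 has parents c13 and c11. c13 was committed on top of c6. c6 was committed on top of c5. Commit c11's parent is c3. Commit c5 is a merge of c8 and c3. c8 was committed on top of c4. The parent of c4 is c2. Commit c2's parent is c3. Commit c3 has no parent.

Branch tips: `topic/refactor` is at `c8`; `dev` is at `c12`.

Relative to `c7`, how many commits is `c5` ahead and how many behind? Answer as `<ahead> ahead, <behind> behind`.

0 ahead, 7 behind

Reachable from c5: {c2, c3, c4, c5, c8}.
Reachable from c7: {c1, c10, c11, c13, c2, c3, c4, c5, c6, c7, c8, c9}.
Only in c5's history (ahead): {} — 0.
Only in c7's history (behind): {c1, c10, c11, c13, c6, c7, c9} — 7.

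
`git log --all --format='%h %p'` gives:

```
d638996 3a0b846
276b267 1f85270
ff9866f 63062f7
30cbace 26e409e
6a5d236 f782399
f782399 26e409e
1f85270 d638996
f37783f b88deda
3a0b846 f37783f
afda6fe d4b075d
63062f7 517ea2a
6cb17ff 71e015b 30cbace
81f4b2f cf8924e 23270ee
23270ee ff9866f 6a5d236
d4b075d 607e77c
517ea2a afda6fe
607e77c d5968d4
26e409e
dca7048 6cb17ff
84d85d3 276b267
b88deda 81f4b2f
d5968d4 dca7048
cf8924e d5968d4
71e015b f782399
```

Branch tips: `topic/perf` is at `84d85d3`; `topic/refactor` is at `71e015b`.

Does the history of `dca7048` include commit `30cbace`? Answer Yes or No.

Yes

Ancestors of dca7048 (commits reachable by following parents): {26e409e, 30cbace, 6cb17ff, 71e015b, dca7048, f782399}.
30cbace is in that set, so it is an ancestor of dca7048.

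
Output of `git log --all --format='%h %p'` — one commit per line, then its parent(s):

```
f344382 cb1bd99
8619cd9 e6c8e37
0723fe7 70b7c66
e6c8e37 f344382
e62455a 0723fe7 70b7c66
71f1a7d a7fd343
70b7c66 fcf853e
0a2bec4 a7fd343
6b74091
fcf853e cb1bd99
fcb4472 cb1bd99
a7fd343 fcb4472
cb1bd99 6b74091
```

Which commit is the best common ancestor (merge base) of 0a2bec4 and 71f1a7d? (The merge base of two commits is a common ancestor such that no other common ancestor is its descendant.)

a7fd343

Ancestors of 0a2bec4: {0a2bec4, 6b74091, a7fd343, cb1bd99, fcb4472}.
Ancestors of 71f1a7d: {6b74091, 71f1a7d, a7fd343, cb1bd99, fcb4472}.
Common ancestors: {6b74091, a7fd343, cb1bd99, fcb4472}.
Among these, a7fd343 is not an ancestor of any other common ancestor — it is the merge base.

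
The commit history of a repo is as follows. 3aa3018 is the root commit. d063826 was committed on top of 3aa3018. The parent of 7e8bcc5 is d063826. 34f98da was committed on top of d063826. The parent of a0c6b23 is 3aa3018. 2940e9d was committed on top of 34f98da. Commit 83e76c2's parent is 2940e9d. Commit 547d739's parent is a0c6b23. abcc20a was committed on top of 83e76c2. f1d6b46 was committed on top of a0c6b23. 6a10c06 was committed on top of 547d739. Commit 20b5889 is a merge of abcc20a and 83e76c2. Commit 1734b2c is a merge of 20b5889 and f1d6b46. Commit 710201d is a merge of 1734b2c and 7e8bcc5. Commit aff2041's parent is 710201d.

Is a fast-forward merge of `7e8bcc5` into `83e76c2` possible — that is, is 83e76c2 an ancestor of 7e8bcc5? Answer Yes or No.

No

A fast-forward from 83e76c2 to 7e8bcc5 is possible iff 83e76c2 is an ancestor of 7e8bcc5.
Ancestors of 7e8bcc5: {3aa3018, 7e8bcc5, d063826}.
83e76c2 is not among them, so fast-forward is not possible.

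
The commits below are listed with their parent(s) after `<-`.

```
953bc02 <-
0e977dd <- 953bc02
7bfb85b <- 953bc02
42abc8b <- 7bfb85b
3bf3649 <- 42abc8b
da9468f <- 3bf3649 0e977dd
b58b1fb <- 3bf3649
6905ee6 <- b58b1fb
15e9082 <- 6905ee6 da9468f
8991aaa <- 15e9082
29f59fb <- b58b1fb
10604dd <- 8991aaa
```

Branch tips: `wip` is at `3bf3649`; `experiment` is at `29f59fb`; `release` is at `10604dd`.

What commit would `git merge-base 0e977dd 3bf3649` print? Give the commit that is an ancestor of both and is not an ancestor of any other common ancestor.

Ancestors of 0e977dd: {0e977dd, 953bc02}.
Ancestors of 3bf3649: {3bf3649, 42abc8b, 7bfb85b, 953bc02}.
Common ancestors: {953bc02}.
The only common ancestor is 953bc02, so it is the merge base.

953bc02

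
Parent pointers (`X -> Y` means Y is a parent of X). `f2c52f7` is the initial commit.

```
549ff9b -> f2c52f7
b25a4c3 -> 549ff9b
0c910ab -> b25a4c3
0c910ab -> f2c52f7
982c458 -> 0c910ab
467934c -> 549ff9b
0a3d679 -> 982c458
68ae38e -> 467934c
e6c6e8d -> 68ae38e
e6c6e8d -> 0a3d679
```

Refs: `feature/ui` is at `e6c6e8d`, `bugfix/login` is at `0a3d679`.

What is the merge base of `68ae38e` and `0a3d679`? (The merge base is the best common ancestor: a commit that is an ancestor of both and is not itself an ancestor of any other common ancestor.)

Ancestors of 68ae38e: {467934c, 549ff9b, 68ae38e, f2c52f7}.
Ancestors of 0a3d679: {0a3d679, 0c910ab, 549ff9b, 982c458, b25a4c3, f2c52f7}.
Common ancestors: {549ff9b, f2c52f7}.
Among these, 549ff9b is not an ancestor of any other common ancestor — it is the merge base.

549ff9b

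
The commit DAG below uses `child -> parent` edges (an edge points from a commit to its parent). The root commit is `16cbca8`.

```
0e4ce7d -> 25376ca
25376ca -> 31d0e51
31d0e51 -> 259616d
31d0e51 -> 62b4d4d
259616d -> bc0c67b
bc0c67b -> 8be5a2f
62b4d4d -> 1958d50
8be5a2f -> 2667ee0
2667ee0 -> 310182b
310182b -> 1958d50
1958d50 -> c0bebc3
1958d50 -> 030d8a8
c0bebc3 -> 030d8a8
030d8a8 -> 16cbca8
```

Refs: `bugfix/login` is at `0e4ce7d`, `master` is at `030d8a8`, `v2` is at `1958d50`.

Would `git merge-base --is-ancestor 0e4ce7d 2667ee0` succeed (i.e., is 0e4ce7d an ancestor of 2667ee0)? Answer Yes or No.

No

Ancestors of 2667ee0: {030d8a8, 16cbca8, 1958d50, 2667ee0, 310182b, c0bebc3}.
0e4ce7d is not in that set, so it is not an ancestor of 2667ee0.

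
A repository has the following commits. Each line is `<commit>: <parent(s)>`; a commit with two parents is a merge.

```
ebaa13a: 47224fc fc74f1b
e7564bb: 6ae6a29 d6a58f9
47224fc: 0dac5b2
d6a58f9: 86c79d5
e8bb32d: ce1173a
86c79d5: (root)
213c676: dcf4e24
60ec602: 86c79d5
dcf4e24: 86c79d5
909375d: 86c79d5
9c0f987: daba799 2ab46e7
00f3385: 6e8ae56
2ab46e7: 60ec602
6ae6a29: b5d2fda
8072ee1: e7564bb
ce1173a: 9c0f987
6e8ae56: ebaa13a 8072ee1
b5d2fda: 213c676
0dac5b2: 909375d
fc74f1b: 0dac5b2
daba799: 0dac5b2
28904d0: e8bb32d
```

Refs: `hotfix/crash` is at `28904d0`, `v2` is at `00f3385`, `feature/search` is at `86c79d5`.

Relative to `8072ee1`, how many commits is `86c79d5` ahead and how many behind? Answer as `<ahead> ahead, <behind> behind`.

0 ahead, 7 behind

Reachable from 86c79d5: {86c79d5}.
Reachable from 8072ee1: {213c676, 6ae6a29, 8072ee1, 86c79d5, b5d2fda, d6a58f9, dcf4e24, e7564bb}.
Only in 86c79d5's history (ahead): {} — 0.
Only in 8072ee1's history (behind): {213c676, 6ae6a29, 8072ee1, b5d2fda, d6a58f9, dcf4e24, e7564bb} — 7.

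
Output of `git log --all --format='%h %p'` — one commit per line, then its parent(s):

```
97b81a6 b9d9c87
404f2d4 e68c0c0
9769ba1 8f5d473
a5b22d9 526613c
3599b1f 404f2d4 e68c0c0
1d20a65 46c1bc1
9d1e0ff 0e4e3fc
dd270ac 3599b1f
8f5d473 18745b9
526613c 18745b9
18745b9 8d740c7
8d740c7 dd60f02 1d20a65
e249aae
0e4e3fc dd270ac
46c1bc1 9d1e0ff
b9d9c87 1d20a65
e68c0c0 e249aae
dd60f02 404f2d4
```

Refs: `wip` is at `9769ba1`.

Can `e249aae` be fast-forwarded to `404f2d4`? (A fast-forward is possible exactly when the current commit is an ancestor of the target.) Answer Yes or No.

Yes

A fast-forward from e249aae to 404f2d4 is possible iff e249aae is an ancestor of 404f2d4.
Ancestors of 404f2d4: {404f2d4, e249aae, e68c0c0}.
e249aae is among them, so fast-forward is possible.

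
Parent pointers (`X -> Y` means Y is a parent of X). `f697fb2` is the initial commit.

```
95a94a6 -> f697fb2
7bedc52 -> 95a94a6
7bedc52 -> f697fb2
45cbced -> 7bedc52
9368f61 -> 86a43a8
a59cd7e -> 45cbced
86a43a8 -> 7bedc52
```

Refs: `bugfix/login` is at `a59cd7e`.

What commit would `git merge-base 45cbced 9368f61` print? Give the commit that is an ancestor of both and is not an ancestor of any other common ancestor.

Ancestors of 45cbced: {45cbced, 7bedc52, 95a94a6, f697fb2}.
Ancestors of 9368f61: {7bedc52, 86a43a8, 9368f61, 95a94a6, f697fb2}.
Common ancestors: {7bedc52, 95a94a6, f697fb2}.
Among these, 7bedc52 is not an ancestor of any other common ancestor — it is the merge base.

7bedc52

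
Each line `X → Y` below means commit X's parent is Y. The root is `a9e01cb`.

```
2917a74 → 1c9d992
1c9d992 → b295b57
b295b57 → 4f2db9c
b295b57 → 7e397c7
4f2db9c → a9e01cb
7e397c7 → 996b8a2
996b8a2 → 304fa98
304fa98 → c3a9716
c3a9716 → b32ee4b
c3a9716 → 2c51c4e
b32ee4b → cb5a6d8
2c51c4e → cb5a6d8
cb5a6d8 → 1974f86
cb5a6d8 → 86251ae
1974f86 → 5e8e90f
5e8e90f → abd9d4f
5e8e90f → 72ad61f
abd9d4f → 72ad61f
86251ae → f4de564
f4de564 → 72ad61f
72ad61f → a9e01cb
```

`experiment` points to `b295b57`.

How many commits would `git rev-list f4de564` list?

3

Walking parent pointers from f4de564: reachable set = {72ad61f, a9e01cb, f4de564}.
That is 3 commits.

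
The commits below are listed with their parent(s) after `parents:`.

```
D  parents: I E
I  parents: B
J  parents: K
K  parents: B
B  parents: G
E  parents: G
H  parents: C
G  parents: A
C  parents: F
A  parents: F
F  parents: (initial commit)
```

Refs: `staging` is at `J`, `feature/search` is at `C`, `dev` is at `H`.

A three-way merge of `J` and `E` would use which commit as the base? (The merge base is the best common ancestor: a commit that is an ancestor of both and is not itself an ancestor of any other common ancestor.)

G

Ancestors of J: {A, B, F, G, J, K}.
Ancestors of E: {A, E, F, G}.
Common ancestors: {A, F, G}.
Among these, G is not an ancestor of any other common ancestor — it is the merge base.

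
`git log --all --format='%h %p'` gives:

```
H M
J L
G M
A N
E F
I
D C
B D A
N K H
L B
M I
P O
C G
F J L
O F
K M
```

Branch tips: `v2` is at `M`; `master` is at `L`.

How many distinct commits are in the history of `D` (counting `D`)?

5

Walking parent pointers from D: reachable set = {C, D, G, I, M}.
That is 5 commits.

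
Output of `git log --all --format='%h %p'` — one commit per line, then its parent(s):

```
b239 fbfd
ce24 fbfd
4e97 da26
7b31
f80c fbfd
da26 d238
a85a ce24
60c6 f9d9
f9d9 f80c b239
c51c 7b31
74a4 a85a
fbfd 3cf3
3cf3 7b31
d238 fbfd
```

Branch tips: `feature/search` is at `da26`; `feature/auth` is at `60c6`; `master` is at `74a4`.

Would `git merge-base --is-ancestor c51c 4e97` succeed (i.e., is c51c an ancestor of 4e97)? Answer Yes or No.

No

Ancestors of 4e97: {3cf3, 4e97, 7b31, d238, da26, fbfd}.
c51c is not in that set, so it is not an ancestor of 4e97.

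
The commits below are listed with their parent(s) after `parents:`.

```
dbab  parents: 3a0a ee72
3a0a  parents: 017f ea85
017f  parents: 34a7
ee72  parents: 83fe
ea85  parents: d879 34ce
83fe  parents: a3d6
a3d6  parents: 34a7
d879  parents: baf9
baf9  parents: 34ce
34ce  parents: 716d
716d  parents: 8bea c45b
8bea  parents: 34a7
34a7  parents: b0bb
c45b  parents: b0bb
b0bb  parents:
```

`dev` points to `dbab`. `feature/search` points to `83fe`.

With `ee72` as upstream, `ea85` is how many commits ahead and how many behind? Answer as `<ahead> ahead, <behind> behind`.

Reachable from ea85: {34a7, 34ce, 716d, 8bea, b0bb, baf9, c45b, d879, ea85}.
Reachable from ee72: {34a7, 83fe, a3d6, b0bb, ee72}.
Only in ea85's history (ahead): {34ce, 716d, 8bea, baf9, c45b, d879, ea85} — 7.
Only in ee72's history (behind): {83fe, a3d6, ee72} — 3.

7 ahead, 3 behind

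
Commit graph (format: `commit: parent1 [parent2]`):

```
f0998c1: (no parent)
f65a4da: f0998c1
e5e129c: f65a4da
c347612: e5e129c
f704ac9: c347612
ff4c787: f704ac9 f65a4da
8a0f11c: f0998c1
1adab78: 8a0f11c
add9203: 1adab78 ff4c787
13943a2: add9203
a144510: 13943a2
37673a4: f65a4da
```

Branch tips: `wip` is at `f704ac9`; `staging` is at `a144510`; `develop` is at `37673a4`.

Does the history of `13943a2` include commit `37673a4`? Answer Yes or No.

Ancestors of 13943a2: {13943a2, 1adab78, 8a0f11c, add9203, c347612, e5e129c, f0998c1, f65a4da, f704ac9, ff4c787}.
37673a4 is not in that set, so it is not an ancestor of 13943a2.

No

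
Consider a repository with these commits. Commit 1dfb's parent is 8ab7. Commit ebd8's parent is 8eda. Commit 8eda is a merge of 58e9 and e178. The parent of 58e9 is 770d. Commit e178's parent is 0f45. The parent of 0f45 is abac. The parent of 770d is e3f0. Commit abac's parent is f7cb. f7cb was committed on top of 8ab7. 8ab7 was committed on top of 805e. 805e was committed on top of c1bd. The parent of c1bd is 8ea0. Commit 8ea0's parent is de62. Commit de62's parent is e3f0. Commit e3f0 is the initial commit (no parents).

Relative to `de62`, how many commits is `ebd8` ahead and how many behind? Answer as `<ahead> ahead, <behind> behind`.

Reachable from ebd8: {0f45, 58e9, 770d, 805e, 8ab7, 8ea0, 8eda, abac, c1bd, de62, e178, e3f0, ebd8, f7cb}.
Reachable from de62: {de62, e3f0}.
Only in ebd8's history (ahead): {0f45, 58e9, 770d, 805e, 8ab7, 8ea0, 8eda, abac, c1bd, e178, ebd8, f7cb} — 12.
Only in de62's history (behind): {} — 0.

12 ahead, 0 behind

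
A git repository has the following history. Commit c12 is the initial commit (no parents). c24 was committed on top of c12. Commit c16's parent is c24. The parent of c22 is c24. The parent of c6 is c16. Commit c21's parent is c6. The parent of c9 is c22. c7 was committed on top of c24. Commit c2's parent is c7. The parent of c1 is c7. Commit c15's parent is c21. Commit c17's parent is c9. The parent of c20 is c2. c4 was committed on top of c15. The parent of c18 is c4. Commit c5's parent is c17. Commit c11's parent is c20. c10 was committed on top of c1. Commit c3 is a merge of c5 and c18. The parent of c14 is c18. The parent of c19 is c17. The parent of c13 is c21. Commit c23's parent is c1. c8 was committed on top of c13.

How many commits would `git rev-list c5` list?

6

Walking parent pointers from c5: reachable set = {c12, c17, c22, c24, c5, c9}.
That is 6 commits.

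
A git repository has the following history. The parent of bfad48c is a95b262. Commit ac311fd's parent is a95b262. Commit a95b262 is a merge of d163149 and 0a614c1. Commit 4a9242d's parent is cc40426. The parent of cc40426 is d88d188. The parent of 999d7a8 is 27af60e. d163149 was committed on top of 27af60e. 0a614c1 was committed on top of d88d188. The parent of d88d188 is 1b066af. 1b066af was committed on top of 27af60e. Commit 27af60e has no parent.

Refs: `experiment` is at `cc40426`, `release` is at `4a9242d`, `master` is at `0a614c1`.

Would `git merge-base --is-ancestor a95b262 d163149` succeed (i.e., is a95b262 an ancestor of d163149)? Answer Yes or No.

Ancestors of d163149: {27af60e, d163149}.
a95b262 is not in that set, so it is not an ancestor of d163149.

No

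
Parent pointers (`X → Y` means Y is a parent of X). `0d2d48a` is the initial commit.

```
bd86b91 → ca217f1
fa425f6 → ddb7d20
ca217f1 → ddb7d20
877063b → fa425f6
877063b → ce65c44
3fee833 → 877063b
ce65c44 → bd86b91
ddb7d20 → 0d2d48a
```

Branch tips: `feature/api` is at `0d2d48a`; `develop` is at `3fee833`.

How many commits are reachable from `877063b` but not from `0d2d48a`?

Reachable from 877063b: {0d2d48a, 877063b, bd86b91, ca217f1, ce65c44, ddb7d20, fa425f6}.
Reachable from 0d2d48a: {0d2d48a}.
In 877063b's history but not 0d2d48a's: {877063b, bd86b91, ca217f1, ce65c44, ddb7d20, fa425f6} — 6 commits.

6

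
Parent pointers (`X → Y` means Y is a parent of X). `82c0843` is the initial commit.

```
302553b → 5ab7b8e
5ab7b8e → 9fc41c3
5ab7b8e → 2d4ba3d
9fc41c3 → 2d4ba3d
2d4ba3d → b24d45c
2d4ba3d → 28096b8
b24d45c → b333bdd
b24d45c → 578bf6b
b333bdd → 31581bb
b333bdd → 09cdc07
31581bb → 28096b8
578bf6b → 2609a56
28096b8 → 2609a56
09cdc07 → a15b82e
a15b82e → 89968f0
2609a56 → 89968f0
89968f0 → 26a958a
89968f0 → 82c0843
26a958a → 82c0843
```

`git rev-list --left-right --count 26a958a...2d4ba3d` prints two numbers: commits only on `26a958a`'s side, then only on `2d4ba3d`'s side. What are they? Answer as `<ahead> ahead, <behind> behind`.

Reachable from 26a958a: {26a958a, 82c0843}.
Reachable from 2d4ba3d: {09cdc07, 2609a56, 26a958a, 28096b8, 2d4ba3d, 31581bb, 578bf6b, 82c0843, 89968f0, a15b82e, b24d45c, b333bdd}.
Only in 26a958a's history (ahead): {} — 0.
Only in 2d4ba3d's history (behind): {09cdc07, 2609a56, 28096b8, 2d4ba3d, 31581bb, 578bf6b, 89968f0, a15b82e, b24d45c, b333bdd} — 10.

0 ahead, 10 behind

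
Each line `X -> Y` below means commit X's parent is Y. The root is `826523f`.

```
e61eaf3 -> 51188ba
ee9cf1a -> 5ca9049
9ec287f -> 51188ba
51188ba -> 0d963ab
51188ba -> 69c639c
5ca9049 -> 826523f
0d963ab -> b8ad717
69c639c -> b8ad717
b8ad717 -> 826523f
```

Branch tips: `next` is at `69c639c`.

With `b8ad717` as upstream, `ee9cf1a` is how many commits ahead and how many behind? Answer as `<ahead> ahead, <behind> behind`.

Reachable from ee9cf1a: {5ca9049, 826523f, ee9cf1a}.
Reachable from b8ad717: {826523f, b8ad717}.
Only in ee9cf1a's history (ahead): {5ca9049, ee9cf1a} — 2.
Only in b8ad717's history (behind): {b8ad717} — 1.

2 ahead, 1 behind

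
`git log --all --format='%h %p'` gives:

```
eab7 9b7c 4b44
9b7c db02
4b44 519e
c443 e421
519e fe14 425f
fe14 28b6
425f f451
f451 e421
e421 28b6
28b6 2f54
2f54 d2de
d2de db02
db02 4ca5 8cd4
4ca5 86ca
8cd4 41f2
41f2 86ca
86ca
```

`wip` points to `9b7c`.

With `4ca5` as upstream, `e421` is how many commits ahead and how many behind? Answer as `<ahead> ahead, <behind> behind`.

7 ahead, 0 behind

Reachable from e421: {28b6, 2f54, 41f2, 4ca5, 86ca, 8cd4, d2de, db02, e421}.
Reachable from 4ca5: {4ca5, 86ca}.
Only in e421's history (ahead): {28b6, 2f54, 41f2, 8cd4, d2de, db02, e421} — 7.
Only in 4ca5's history (behind): {} — 0.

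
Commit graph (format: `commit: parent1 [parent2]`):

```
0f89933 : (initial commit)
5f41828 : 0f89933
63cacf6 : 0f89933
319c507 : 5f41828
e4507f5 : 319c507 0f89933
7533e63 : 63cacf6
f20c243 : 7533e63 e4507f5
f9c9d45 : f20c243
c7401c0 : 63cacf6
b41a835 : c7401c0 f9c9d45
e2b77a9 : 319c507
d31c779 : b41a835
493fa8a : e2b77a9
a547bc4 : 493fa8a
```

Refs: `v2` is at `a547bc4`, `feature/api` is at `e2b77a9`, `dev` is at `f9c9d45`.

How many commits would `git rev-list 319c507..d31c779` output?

8

Reachable from d31c779: {0f89933, 319c507, 5f41828, 63cacf6, 7533e63, b41a835, c7401c0, d31c779, e4507f5, f20c243, f9c9d45}.
Reachable from 319c507: {0f89933, 319c507, 5f41828}.
In d31c779's history but not 319c507's: {63cacf6, 7533e63, b41a835, c7401c0, d31c779, e4507f5, f20c243, f9c9d45} — 8 commits.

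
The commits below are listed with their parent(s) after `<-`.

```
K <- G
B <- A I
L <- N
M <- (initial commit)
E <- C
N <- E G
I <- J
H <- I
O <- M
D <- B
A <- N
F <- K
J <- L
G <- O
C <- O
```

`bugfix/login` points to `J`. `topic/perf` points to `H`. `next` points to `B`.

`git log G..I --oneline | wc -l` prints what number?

6

Reachable from I: {C, E, G, I, J, L, M, N, O}.
Reachable from G: {G, M, O}.
In I's history but not G's: {C, E, I, J, L, N} — 6 commits.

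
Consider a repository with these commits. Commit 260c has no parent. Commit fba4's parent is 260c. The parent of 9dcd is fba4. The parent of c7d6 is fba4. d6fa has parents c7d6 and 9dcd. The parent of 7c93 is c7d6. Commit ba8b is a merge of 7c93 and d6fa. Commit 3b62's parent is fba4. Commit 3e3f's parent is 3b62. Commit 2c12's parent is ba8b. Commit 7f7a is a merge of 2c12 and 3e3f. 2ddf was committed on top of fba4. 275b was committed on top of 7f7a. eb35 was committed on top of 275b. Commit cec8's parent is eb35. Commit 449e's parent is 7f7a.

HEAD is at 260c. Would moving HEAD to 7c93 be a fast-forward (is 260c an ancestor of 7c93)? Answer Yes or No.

Yes

A fast-forward from 260c to 7c93 is possible iff 260c is an ancestor of 7c93.
Ancestors of 7c93: {260c, 7c93, c7d6, fba4}.
260c is among them, so fast-forward is possible.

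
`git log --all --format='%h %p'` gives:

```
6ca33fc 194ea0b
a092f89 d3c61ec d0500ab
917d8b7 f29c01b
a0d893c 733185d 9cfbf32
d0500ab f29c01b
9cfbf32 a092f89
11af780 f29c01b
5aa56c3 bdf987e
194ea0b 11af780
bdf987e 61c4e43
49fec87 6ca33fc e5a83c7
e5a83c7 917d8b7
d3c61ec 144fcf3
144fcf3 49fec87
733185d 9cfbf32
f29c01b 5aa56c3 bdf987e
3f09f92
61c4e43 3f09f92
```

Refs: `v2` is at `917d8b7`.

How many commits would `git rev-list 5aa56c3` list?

4

Walking parent pointers from 5aa56c3: reachable set = {3f09f92, 5aa56c3, 61c4e43, bdf987e}.
That is 4 commits.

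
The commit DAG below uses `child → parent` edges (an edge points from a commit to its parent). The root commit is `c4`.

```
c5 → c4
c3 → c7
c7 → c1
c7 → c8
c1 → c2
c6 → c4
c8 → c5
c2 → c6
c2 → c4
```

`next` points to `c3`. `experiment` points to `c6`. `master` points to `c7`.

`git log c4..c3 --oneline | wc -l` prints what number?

7

Reachable from c3: {c1, c2, c3, c4, c5, c6, c7, c8}.
Reachable from c4: {c4}.
In c3's history but not c4's: {c1, c2, c3, c5, c6, c7, c8} — 7 commits.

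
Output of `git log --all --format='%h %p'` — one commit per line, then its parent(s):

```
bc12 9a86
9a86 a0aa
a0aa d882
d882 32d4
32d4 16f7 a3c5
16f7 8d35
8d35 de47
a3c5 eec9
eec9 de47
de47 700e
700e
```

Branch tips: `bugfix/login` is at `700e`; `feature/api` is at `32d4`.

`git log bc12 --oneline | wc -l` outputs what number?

Walking parent pointers from bc12: reachable set = {16f7, 32d4, 700e, 8d35, 9a86, a0aa, a3c5, bc12, d882, de47, eec9}.
That is 11 commits.

11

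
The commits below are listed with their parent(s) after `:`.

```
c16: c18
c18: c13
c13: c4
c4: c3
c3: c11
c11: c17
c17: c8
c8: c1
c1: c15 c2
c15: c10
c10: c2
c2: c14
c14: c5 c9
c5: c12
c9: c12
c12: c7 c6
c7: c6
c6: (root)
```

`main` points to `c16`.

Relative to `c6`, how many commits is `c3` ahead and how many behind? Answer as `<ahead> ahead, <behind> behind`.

Reachable from c3: {c1, c10, c11, c12, c14, c15, c17, c2, c3, c5, c6, c7, c8, c9}.
Reachable from c6: {c6}.
Only in c3's history (ahead): {c1, c10, c11, c12, c14, c15, c17, c2, c3, c5, c7, c8, c9} — 13.
Only in c6's history (behind): {} — 0.

13 ahead, 0 behind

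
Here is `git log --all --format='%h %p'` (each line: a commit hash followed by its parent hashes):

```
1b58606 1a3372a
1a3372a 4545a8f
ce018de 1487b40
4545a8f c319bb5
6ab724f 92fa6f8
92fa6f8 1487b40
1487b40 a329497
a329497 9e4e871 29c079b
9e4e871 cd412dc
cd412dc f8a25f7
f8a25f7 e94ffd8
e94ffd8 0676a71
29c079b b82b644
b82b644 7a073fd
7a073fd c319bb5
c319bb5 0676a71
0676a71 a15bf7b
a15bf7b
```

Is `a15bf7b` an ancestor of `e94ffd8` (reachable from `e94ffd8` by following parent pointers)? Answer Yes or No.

Yes

Ancestors of e94ffd8 (commits reachable by following parents): {0676a71, a15bf7b, e94ffd8}.
a15bf7b is in that set, so it is an ancestor of e94ffd8.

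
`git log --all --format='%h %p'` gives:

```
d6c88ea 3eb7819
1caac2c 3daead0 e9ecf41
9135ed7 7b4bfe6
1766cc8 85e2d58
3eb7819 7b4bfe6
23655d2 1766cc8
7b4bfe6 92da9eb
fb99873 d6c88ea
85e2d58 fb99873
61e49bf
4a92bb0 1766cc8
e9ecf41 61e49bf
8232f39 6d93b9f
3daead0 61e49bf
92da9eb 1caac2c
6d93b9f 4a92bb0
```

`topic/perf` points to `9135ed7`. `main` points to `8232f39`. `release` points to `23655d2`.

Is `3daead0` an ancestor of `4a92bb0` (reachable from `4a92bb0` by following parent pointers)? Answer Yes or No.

Yes

Ancestors of 4a92bb0 (commits reachable by following parents): {1766cc8, 1caac2c, 3daead0, 3eb7819, 4a92bb0, 61e49bf, 7b4bfe6, 85e2d58, 92da9eb, d6c88ea, e9ecf41, fb99873}.
3daead0 is in that set, so it is an ancestor of 4a92bb0.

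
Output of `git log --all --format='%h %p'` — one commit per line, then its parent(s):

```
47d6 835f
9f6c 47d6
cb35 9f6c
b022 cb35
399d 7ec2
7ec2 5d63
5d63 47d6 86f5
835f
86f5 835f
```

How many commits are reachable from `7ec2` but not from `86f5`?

Reachable from 7ec2: {47d6, 5d63, 7ec2, 835f, 86f5}.
Reachable from 86f5: {835f, 86f5}.
In 7ec2's history but not 86f5's: {47d6, 5d63, 7ec2} — 3 commits.

3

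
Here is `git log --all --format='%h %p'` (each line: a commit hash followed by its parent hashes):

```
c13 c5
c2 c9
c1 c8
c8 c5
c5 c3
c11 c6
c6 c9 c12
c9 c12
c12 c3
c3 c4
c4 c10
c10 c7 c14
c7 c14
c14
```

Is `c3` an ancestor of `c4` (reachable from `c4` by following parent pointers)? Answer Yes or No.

Ancestors of c4: {c10, c14, c4, c7}.
c3 is not in that set, so it is not an ancestor of c4.

No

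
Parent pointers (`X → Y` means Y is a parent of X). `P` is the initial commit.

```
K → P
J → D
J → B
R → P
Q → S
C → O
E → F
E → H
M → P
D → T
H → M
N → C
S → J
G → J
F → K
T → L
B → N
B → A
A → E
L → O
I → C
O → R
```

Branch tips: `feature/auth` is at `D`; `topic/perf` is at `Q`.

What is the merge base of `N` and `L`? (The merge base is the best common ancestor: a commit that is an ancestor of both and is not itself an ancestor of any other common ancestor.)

Ancestors of N: {C, N, O, P, R}.
Ancestors of L: {L, O, P, R}.
Common ancestors: {O, P, R}.
Among these, O is not an ancestor of any other common ancestor — it is the merge base.

O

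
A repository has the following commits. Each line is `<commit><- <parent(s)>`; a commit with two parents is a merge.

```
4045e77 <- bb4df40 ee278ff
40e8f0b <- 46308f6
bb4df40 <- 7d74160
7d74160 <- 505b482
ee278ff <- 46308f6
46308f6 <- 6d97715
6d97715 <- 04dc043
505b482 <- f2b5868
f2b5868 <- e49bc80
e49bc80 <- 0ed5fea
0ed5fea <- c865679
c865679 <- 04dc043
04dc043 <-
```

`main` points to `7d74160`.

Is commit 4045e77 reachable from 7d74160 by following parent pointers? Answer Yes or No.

Ancestors of 7d74160: {04dc043, 0ed5fea, 505b482, 7d74160, c865679, e49bc80, f2b5868}.
4045e77 is not in that set, so it is not an ancestor of 7d74160.

No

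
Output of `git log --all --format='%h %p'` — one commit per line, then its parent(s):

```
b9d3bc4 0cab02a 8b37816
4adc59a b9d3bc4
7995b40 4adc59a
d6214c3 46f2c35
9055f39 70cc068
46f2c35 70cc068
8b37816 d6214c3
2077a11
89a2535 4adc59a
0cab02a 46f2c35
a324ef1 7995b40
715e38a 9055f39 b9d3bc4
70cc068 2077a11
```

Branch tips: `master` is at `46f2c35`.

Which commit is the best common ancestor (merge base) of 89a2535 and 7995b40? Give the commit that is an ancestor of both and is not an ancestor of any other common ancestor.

Ancestors of 89a2535: {0cab02a, 2077a11, 46f2c35, 4adc59a, 70cc068, 89a2535, 8b37816, b9d3bc4, d6214c3}.
Ancestors of 7995b40: {0cab02a, 2077a11, 46f2c35, 4adc59a, 70cc068, 7995b40, 8b37816, b9d3bc4, d6214c3}.
Common ancestors: {0cab02a, 2077a11, 46f2c35, 4adc59a, 70cc068, 8b37816, b9d3bc4, d6214c3}.
Among these, 4adc59a is not an ancestor of any other common ancestor — it is the merge base.

4adc59a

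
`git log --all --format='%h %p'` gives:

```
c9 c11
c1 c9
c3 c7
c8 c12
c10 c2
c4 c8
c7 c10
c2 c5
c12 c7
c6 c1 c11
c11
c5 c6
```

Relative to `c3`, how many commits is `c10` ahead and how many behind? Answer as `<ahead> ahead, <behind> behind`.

Reachable from c10: {c1, c10, c11, c2, c5, c6, c9}.
Reachable from c3: {c1, c10, c11, c2, c3, c5, c6, c7, c9}.
Only in c10's history (ahead): {} — 0.
Only in c3's history (behind): {c3, c7} — 2.

0 ahead, 2 behind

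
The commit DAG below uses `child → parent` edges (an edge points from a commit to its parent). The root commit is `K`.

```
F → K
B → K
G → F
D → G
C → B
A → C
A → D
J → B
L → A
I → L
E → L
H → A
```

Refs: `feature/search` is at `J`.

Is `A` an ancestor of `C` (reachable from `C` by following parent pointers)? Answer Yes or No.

Ancestors of C: {B, C, K}.
A is not in that set, so it is not an ancestor of C.

No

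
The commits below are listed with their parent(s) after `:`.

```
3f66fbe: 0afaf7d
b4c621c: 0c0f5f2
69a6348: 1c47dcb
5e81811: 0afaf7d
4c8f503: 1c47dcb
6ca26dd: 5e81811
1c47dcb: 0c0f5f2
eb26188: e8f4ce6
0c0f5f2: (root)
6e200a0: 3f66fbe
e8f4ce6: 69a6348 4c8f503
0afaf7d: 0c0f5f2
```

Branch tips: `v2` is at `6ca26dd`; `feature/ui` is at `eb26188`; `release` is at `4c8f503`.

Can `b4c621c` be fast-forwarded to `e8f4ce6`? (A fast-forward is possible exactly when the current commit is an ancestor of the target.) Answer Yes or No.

No

A fast-forward from b4c621c to e8f4ce6 is possible iff b4c621c is an ancestor of e8f4ce6.
Ancestors of e8f4ce6: {0c0f5f2, 1c47dcb, 4c8f503, 69a6348, e8f4ce6}.
b4c621c is not among them, so fast-forward is not possible.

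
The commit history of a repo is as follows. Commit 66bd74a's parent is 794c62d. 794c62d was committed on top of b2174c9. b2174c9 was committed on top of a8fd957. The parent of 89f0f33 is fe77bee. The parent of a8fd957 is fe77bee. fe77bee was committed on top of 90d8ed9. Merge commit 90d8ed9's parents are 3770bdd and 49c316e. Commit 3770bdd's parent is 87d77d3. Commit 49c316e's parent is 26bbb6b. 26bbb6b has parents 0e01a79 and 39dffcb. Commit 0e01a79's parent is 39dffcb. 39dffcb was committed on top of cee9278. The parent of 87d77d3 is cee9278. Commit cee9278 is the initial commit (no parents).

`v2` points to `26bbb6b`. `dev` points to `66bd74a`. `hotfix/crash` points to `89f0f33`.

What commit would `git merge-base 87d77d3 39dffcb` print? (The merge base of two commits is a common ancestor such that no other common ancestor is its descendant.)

cee9278

Ancestors of 87d77d3: {87d77d3, cee9278}.
Ancestors of 39dffcb: {39dffcb, cee9278}.
Common ancestors: {cee9278}.
The only common ancestor is cee9278, so it is the merge base.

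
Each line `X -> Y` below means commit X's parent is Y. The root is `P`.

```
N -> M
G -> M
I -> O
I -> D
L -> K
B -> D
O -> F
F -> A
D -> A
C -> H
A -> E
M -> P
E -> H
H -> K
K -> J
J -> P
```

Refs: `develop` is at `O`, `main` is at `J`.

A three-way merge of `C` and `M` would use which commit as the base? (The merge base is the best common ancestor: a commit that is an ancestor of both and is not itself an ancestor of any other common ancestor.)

P

Ancestors of C: {C, H, J, K, P}.
Ancestors of M: {M, P}.
Common ancestors: {P}.
The only common ancestor is P, so it is the merge base.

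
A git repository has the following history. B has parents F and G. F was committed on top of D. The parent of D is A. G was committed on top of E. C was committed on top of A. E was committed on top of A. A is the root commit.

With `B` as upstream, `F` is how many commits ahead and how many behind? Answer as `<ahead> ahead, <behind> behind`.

Reachable from F: {A, D, F}.
Reachable from B: {A, B, D, E, F, G}.
Only in F's history (ahead): {} — 0.
Only in B's history (behind): {B, E, G} — 3.

0 ahead, 3 behind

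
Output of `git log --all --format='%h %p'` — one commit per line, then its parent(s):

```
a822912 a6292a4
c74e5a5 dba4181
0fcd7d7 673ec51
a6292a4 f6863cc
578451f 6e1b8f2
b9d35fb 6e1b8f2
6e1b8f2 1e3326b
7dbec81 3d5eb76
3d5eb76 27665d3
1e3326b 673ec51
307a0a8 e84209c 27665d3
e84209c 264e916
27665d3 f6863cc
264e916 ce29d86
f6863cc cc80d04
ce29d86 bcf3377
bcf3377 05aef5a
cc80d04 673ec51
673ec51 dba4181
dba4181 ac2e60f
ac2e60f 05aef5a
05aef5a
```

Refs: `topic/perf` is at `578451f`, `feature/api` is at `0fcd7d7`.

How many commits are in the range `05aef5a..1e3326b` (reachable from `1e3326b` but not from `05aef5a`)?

Reachable from 1e3326b: {05aef5a, 1e3326b, 673ec51, ac2e60f, dba4181}.
Reachable from 05aef5a: {05aef5a}.
In 1e3326b's history but not 05aef5a's: {1e3326b, 673ec51, ac2e60f, dba4181} — 4 commits.

4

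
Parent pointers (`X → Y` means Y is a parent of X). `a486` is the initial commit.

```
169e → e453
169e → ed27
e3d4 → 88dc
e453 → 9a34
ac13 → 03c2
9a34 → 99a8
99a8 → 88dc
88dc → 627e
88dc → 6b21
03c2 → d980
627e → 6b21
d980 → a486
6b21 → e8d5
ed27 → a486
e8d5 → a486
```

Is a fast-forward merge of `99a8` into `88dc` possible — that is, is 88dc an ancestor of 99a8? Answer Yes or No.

Yes

A fast-forward from 88dc to 99a8 is possible iff 88dc is an ancestor of 99a8.
Ancestors of 99a8: {627e, 6b21, 88dc, 99a8, a486, e8d5}.
88dc is among them, so fast-forward is possible.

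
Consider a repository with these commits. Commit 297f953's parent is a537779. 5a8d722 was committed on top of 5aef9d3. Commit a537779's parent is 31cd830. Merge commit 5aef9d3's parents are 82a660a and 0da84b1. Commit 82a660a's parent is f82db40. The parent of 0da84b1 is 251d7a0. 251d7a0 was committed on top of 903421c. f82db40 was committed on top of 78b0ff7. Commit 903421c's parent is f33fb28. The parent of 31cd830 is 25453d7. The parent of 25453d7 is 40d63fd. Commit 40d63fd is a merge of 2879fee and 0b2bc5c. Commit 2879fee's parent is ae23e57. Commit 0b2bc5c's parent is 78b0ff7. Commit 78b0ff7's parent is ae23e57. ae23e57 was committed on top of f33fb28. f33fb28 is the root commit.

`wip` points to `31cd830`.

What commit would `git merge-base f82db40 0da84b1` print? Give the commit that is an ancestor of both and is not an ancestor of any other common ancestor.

f33fb28

Ancestors of f82db40: {78b0ff7, ae23e57, f33fb28, f82db40}.
Ancestors of 0da84b1: {0da84b1, 251d7a0, 903421c, f33fb28}.
Common ancestors: {f33fb28}.
The only common ancestor is f33fb28, so it is the merge base.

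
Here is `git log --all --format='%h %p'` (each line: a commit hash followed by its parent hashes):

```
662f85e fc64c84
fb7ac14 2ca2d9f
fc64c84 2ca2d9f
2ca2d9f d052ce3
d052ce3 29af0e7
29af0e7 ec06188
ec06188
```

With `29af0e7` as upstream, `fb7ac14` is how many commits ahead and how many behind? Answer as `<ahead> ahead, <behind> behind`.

Reachable from fb7ac14: {29af0e7, 2ca2d9f, d052ce3, ec06188, fb7ac14}.
Reachable from 29af0e7: {29af0e7, ec06188}.
Only in fb7ac14's history (ahead): {2ca2d9f, d052ce3, fb7ac14} — 3.
Only in 29af0e7's history (behind): {} — 0.

3 ahead, 0 behind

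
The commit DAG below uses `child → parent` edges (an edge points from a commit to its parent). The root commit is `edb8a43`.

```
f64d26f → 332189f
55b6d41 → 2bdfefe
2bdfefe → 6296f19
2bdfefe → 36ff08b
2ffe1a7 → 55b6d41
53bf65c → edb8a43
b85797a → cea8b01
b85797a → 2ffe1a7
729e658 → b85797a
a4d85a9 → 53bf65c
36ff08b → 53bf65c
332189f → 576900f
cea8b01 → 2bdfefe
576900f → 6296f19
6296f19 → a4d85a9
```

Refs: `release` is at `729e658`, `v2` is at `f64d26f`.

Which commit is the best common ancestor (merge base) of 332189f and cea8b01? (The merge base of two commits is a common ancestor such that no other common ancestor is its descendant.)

6296f19

Ancestors of 332189f: {332189f, 53bf65c, 576900f, 6296f19, a4d85a9, edb8a43}.
Ancestors of cea8b01: {2bdfefe, 36ff08b, 53bf65c, 6296f19, a4d85a9, cea8b01, edb8a43}.
Common ancestors: {53bf65c, 6296f19, a4d85a9, edb8a43}.
Among these, 6296f19 is not an ancestor of any other common ancestor — it is the merge base.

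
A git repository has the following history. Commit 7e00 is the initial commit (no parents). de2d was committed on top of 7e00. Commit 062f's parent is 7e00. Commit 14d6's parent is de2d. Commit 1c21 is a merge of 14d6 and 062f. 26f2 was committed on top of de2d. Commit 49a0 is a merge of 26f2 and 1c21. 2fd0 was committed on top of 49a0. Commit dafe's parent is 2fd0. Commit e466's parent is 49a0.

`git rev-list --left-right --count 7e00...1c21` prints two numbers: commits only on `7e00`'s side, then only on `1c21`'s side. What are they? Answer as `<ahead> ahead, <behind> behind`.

Reachable from 7e00: {7e00}.
Reachable from 1c21: {062f, 14d6, 1c21, 7e00, de2d}.
Only in 7e00's history (ahead): {} — 0.
Only in 1c21's history (behind): {062f, 14d6, 1c21, de2d} — 4.

0 ahead, 4 behind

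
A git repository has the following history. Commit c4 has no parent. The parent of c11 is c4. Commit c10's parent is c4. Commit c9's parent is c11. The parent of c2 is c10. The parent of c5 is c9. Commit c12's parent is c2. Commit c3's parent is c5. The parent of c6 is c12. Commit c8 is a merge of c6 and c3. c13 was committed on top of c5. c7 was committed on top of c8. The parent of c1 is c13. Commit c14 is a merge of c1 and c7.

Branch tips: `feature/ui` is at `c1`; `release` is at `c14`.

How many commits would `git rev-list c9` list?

Walking parent pointers from c9: reachable set = {c11, c4, c9}.
That is 3 commits.

3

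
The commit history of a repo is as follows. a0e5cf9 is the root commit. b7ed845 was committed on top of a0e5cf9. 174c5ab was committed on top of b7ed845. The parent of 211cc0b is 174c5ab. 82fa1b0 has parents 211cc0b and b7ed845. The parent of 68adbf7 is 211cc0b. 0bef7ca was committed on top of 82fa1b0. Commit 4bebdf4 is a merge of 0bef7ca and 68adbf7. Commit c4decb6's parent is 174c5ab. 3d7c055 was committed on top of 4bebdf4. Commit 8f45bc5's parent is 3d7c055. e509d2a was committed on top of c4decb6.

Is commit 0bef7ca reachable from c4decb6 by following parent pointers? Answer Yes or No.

Ancestors of c4decb6: {174c5ab, a0e5cf9, b7ed845, c4decb6}.
0bef7ca is not in that set, so it is not an ancestor of c4decb6.

No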